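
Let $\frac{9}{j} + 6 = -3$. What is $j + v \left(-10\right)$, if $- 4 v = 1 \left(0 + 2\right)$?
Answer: $4$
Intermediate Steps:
$j = -1$ ($j = \frac{9}{-6 - 3} = \frac{9}{-9} = 9 \left(- \frac{1}{9}\right) = -1$)
$v = - \frac{1}{2}$ ($v = - \frac{1 \left(0 + 2\right)}{4} = - \frac{1 \cdot 2}{4} = \left(- \frac{1}{4}\right) 2 = - \frac{1}{2} \approx -0.5$)
$j + v \left(-10\right) = -1 - -5 = -1 + 5 = 4$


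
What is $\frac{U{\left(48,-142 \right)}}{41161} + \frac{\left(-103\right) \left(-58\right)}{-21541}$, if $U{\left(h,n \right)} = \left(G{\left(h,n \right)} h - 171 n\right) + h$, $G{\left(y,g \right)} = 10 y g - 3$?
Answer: $- \frac{70200164068}{886649101} \approx -79.175$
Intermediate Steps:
$G{\left(y,g \right)} = -3 + 10 g y$ ($G{\left(y,g \right)} = 10 g y - 3 = -3 + 10 g y$)
$U{\left(h,n \right)} = h - 171 n + h \left(-3 + 10 h n\right)$ ($U{\left(h,n \right)} = \left(\left(-3 + 10 n h\right) h - 171 n\right) + h = \left(\left(-3 + 10 h n\right) h - 171 n\right) + h = \left(h \left(-3 + 10 h n\right) - 171 n\right) + h = \left(- 171 n + h \left(-3 + 10 h n\right)\right) + h = h - 171 n + h \left(-3 + 10 h n\right)$)
$\frac{U{\left(48,-142 \right)}}{41161} + \frac{\left(-103\right) \left(-58\right)}{-21541} = \frac{48 - -24282 + 48 \left(-3 + 10 \cdot 48 \left(-142\right)\right)}{41161} + \frac{\left(-103\right) \left(-58\right)}{-21541} = \left(48 + 24282 + 48 \left(-3 - 68160\right)\right) \frac{1}{41161} + 5974 \left(- \frac{1}{21541}\right) = \left(48 + 24282 + 48 \left(-68163\right)\right) \frac{1}{41161} - \frac{5974}{21541} = \left(48 + 24282 - 3271824\right) \frac{1}{41161} - \frac{5974}{21541} = \left(-3247494\right) \frac{1}{41161} - \frac{5974}{21541} = - \frac{3247494}{41161} - \frac{5974}{21541} = - \frac{70200164068}{886649101}$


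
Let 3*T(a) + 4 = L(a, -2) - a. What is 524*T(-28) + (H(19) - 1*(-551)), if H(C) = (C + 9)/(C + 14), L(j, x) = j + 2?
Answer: 6683/33 ≈ 202.52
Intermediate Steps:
L(j, x) = 2 + j
H(C) = (9 + C)/(14 + C)
T(a) = -2/3 (T(a) = -4/3 + ((2 + a) - a)/3 = -4/3 + (1/3)*2 = -4/3 + 2/3 = -2/3)
524*T(-28) + (H(19) - 1*(-551)) = 524*(-2/3) + ((9 + 19)/(14 + 19) - 1*(-551)) = -1048/3 + (28/33 + 551) = -1048/3 + 18211/33 = 6683/33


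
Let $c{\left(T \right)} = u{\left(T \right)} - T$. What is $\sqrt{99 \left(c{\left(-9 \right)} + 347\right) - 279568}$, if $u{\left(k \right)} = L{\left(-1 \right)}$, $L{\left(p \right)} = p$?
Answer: $i \sqrt{244423} \approx 494.39 i$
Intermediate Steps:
$u{\left(k \right)} = -1$
$c{\left(T \right)} = -1 - T$
$\sqrt{99 \left(c{\left(-9 \right)} + 347\right) - 279568} = \sqrt{99 \left(\left(-1 - -9\right) + 347\right) - 279568} = \sqrt{99 \left(\left(-1 + 9\right) + 347\right) - 279568} = \sqrt{99 \left(8 + 347\right) - 279568} = \sqrt{99 \cdot 355 - 279568} = \sqrt{35145 - 279568} = \sqrt{-244423} = i \sqrt{244423}$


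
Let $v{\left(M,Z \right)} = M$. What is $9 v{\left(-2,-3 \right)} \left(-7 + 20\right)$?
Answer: $-234$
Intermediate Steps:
$9 v{\left(-2,-3 \right)} \left(-7 + 20\right) = 9 \left(-2\right) \left(-7 + 20\right) = \left(-18\right) 13 = -234$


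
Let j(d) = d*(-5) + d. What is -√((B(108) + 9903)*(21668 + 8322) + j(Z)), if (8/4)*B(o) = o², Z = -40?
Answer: -√471892810 ≈ -21723.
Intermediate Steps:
B(o) = o²/2
j(d) = -4*d (j(d) = -5*d + d = -4*d)
-√((B(108) + 9903)*(21668 + 8322) + j(Z)) = -√(((½)*108² + 9903)*(21668 + 8322) - 4*(-40)) = -√(((½)*11664 + 9903)*29990 + 160) = -√((5832 + 9903)*29990 + 160) = -√(15735*29990 + 160) = -√(471892650 + 160) = -√471892810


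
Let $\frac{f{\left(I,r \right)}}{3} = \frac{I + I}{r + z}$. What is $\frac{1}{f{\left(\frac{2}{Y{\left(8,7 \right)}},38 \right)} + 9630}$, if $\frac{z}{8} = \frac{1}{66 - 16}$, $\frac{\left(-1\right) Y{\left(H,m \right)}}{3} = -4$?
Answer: $\frac{954}{9187045} \approx 0.00010384$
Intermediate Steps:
$Y{\left(H,m \right)} = 12$ ($Y{\left(H,m \right)} = \left(-3\right) \left(-4\right) = 12$)
$z = \frac{4}{25}$ ($z = \frac{8}{66 - 16} = \frac{8}{50} = 8 \cdot \frac{1}{50} = \frac{4}{25} \approx 0.16$)
$f{\left(I,r \right)} = \frac{6 I}{\frac{4}{25} + r}$ ($f{\left(I,r \right)} = 3 \frac{I + I}{r + \frac{4}{25}} = 3 \frac{2 I}{\frac{4}{25} + r} = \frac{6 I}{\frac{4}{25} + r}$)
$\frac{1}{f{\left(\frac{2}{Y{\left(8,7 \right)}},38 \right)} + 9630} = \frac{1}{\frac{150 \cdot \frac{2}{12}}{4 + 25 \cdot 38} + 9630} = \frac{1}{\frac{150 \cdot 2 \cdot \frac{1}{12}}{4 + 950} + 9630} = \frac{1}{150 \cdot \frac{1}{6} \cdot \frac{1}{954} + 9630} = \frac{1}{\frac{25}{954} + 9630} = \frac{1}{\frac{9187045}{954}} = \frac{954}{9187045}$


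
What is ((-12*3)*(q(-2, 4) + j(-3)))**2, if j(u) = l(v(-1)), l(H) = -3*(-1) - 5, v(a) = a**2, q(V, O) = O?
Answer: 5184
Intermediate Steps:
l(H) = -2 (l(H) = 3 - 5 = -2)
j(u) = -2
((-12*3)*(q(-2, 4) + j(-3)))**2 = ((-12*3)*(4 - 2))**2 = (-36*2)**2 = (-72)**2 = 5184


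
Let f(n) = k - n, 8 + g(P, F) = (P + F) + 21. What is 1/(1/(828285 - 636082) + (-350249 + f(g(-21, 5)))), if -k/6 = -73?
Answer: -192203/67234147023 ≈ -2.8587e-6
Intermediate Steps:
k = 438 (k = -6*(-73) = 438)
g(P, F) = 13 + F + P (g(P, F) = -8 + ((P + F) + 21) = -8 + ((F + P) + 21) = -8 + (21 + F + P) = 13 + F + P)
f(n) = 438 - n
1/(1/(828285 - 636082) + (-350249 + f(g(-21, 5)))) = 1/(1/(828285 - 636082) + (-350249 + (438 - (13 + 5 - 21)))) = 1/(1/192203 + (-350249 + (438 - 1*(-3)))) = 1/(1/192203 + (-350249 + (438 + 3))) = 1/(1/192203 + (-350249 + 441)) = 1/(1/192203 - 349808) = 1/(-67234147023/192203) = -192203/67234147023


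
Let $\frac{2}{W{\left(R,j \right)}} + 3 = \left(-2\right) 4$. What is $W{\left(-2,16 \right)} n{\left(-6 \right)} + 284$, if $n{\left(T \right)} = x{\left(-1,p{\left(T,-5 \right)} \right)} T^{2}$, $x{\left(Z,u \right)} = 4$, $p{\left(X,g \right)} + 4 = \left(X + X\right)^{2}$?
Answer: $\frac{2836}{11} \approx 257.82$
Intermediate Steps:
$p{\left(X,g \right)} = -4 + 4 X^{2}$ ($p{\left(X,g \right)} = -4 + \left(X + X\right)^{2} = -4 + \left(2 X\right)^{2} = -4 + 4 X^{2}$)
$W{\left(R,j \right)} = - \frac{2}{11}$ ($W{\left(R,j \right)} = \frac{2}{-3 - 8} = \frac{2}{-11} = 2 \left(- \frac{1}{11}\right) = - \frac{2}{11}$)
$n{\left(T \right)} = 4 T^{2}$
$W{\left(-2,16 \right)} n{\left(-6 \right)} + 284 = - \frac{2 \cdot 4 \left(-6\right)^{2}}{11} + 284 = - \frac{2 \cdot 4 \cdot 36}{11} + 284 = \left(- \frac{2}{11}\right) 144 + 284 = - \frac{288}{11} + 284 = \frac{2836}{11}$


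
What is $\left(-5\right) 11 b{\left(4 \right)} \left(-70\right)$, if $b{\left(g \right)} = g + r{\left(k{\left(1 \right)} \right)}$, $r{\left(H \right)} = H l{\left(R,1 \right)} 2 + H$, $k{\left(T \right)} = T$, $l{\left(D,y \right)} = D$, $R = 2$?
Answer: $34650$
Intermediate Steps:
$r{\left(H \right)} = 5 H$ ($r{\left(H \right)} = H 2 \cdot 2 + H = H 4 + H = 4 H + H = 5 H$)
$b{\left(g \right)} = 5 + g$ ($b{\left(g \right)} = g + 5 \cdot 1 = g + 5 = 5 + g$)
$\left(-5\right) 11 b{\left(4 \right)} \left(-70\right) = \left(-5\right) 11 \left(5 + 4\right) \left(-70\right) = \left(-55\right) 9 \left(-70\right) = \left(-495\right) \left(-70\right) = 34650$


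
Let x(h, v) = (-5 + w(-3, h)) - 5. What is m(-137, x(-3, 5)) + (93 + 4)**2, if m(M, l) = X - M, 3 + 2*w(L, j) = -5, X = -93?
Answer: 9453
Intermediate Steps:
w(L, j) = -4 (w(L, j) = -3/2 + (1/2)*(-5) = -3/2 - 5/2 = -4)
x(h, v) = -14 (x(h, v) = (-5 - 4) - 5 = -9 - 5 = -14)
m(M, l) = -93 - M
m(-137, x(-3, 5)) + (93 + 4)**2 = (-93 - 1*(-137)) + (93 + 4)**2 = (-93 + 137) + 97**2 = 44 + 9409 = 9453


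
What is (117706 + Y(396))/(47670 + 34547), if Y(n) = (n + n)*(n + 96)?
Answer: 507370/82217 ≈ 6.1711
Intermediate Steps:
Y(n) = 2*n*(96 + n) (Y(n) = (2*n)*(96 + n) = 2*n*(96 + n))
(117706 + Y(396))/(47670 + 34547) = (117706 + 2*396*(96 + 396))/(47670 + 34547) = (117706 + 2*396*492)/82217 = (117706 + 389664)*(1/82217) = 507370*(1/82217) = 507370/82217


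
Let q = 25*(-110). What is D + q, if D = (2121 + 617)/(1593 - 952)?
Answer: -1760012/641 ≈ -2745.7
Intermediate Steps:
q = -2750
D = 2738/641 ≈ 4.2715
D + q = 2738/641 - 2750 = -1760012/641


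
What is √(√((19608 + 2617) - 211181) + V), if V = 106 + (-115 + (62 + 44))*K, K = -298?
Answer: √(2788 + 2*I*√47239) ≈ 52.961 + 4.1039*I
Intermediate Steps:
V = 2788 (V = 106 + (-115 + (62 + 44))*(-298) = 106 + (-115 + 106)*(-298) = 106 - 9*(-298) = 106 + 2682 = 2788)
√(√((19608 + 2617) - 211181) + V) = √(√((19608 + 2617) - 211181) + 2788) = √(√(22225 - 211181) + 2788) = √(√(-188956) + 2788) = √(2*I*√47239 + 2788) = √(2788 + 2*I*√47239)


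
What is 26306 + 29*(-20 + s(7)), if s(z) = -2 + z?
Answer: 25871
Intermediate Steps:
26306 + 29*(-20 + s(7)) = 26306 + 29*(-20 + (-2 + 7)) = 26306 + 29*(-20 + 5) = 26306 + 29*(-15) = 26306 - 435 = 25871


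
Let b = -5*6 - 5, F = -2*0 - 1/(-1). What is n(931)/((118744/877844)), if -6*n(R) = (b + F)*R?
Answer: 3473409247/89058 ≈ 39002.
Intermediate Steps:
F = 1 (F = 0 - 1*(-1) = 0 + 1 = 1)
b = -35 (b = -30 - 5 = -35)
n(R) = 17*R/3 (n(R) = -(-35 + 1)*R/6 = -(-17)*R/3 = 17*R/3)
n(931)/((118744/877844)) = ((17/3)*931)/((118744/877844)) = 15827/(3*((118744*(1/877844)))) = 15827/(3*(29686/219461)) = (15827/3)*(219461/29686) = 3473409247/89058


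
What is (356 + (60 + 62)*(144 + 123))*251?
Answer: 8265430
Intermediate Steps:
(356 + (60 + 62)*(144 + 123))*251 = (356 + 122*267)*251 = (356 + 32574)*251 = 32930*251 = 8265430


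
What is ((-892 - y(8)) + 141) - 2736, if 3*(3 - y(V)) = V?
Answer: -10462/3 ≈ -3487.3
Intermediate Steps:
y(V) = 3 - V/3
((-892 - y(8)) + 141) - 2736 = ((-892 - (3 - ⅓*8)) + 141) - 2736 = ((-892 - (3 - 8/3)) + 141) - 2736 = ((-892 - 1*⅓) + 141) - 2736 = ((-892 - ⅓) + 141) - 2736 = (-2677/3 + 141) - 2736 = -2254/3 - 2736 = -10462/3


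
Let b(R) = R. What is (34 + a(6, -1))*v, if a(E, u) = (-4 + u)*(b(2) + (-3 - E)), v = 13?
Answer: 897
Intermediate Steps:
a(E, u) = (-1 - E)*(-4 + u) (a(E, u) = (-4 + u)*(2 + (-3 - E)) = (-4 + u)*(-1 - E) = (-1 - E)*(-4 + u))
(34 + a(6, -1))*v = (34 + (4 - 1*(-1) + 4*6 - 1*6*(-1)))*13 = (34 + (4 + 1 + 24 + 6))*13 = (34 + 35)*13 = 69*13 = 897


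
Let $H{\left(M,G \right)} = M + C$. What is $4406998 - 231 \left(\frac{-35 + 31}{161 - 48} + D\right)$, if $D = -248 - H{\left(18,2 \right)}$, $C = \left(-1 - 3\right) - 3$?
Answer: $\frac{504752375}{113} \approx 4.4668 \cdot 10^{6}$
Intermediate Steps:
$C = -7$ ($C = \left(-1 - 3\right) - 3 = -4 - 3 = -7$)
$H{\left(M,G \right)} = -7 + M$ ($H{\left(M,G \right)} = M - 7 = -7 + M$)
$D = -259$ ($D = -248 - \left(-7 + 18\right) = -248 - 11 = -259$)
$4406998 - 231 \left(\frac{-35 + 31}{161 - 48} + D\right) = 4406998 - 231 \left(\frac{-35 + 31}{161 - 48} - 259\right) = 4406998 - 231 \left(- \frac{4}{113} - 259\right) = 4406998 - - \frac{6761601}{113} = 4406998 + \frac{6761601}{113} = \frac{504752375}{113}$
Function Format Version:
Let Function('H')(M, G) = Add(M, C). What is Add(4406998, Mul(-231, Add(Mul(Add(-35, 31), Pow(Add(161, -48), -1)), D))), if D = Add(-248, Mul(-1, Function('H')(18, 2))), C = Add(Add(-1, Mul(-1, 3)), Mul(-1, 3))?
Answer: Rational(504752375, 113) ≈ 4.4668e+6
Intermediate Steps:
C = -7 (C = Add(Add(-1, -3), -3) = Add(-4, -3) = -7)
Function('H')(M, G) = Add(-7, M) (Function('H')(M, G) = Add(M, -7) = Add(-7, M))
D = -259 (D = Add(-248, Mul(-1, Add(-7, 18))) = Add(-248, Mul(-1, 11)) = Add(-248, -11) = -259)
Add(4406998, Mul(-231, Add(Mul(Add(-35, 31), Pow(Add(161, -48), -1)), D))) = Add(4406998, Mul(-231, Add(Mul(Add(-35, 31), Pow(Add(161, -48), -1)), -259))) = Add(4406998, Mul(-231, Add(Mul(-4, Pow(113, -1)), -259))) = Add(4406998, Mul(-231, Add(Mul(-4, Rational(1, 113)), -259))) = Add(4406998, Mul(-231, Add(Rational(-4, 113), -259))) = Add(4406998, Mul(-231, Rational(-29271, 113))) = Add(4406998, Rational(6761601, 113)) = Rational(504752375, 113)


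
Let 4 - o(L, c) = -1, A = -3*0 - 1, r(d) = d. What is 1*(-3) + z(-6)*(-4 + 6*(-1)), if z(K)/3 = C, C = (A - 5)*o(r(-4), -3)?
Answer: 897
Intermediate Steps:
A = -1 (A = 0 - 1 = -1)
o(L, c) = 5 (o(L, c) = 4 - 1*(-1) = 4 + 1 = 5)
C = -30 (C = (-1 - 5)*5 = -6*5 = -30)
z(K) = -90 (z(K) = 3*(-30) = -90)
1*(-3) + z(-6)*(-4 + 6*(-1)) = 1*(-3) - 90*(-4 + 6*(-1)) = -3 - 90*(-4 - 6) = -3 - 90*(-10) = -3 + 900 = 897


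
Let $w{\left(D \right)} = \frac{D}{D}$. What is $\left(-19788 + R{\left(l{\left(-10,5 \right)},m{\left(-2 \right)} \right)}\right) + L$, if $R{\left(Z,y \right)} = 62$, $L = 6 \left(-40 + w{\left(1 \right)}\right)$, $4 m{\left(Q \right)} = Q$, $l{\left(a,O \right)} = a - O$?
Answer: $-19960$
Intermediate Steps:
$m{\left(Q \right)} = \frac{Q}{4}$
$w{\left(D \right)} = 1$
$L = -234$ ($L = 6 \left(-40 + 1\right) = 6 \left(-39\right) = -234$)
$\left(-19788 + R{\left(l{\left(-10,5 \right)},m{\left(-2 \right)} \right)}\right) + L = \left(-19788 + 62\right) - 234 = -19726 - 234 = -19960$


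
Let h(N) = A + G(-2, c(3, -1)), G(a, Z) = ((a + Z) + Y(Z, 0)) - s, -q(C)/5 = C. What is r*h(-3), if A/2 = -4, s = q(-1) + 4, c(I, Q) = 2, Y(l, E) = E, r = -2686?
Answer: 45662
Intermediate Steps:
q(C) = -5*C
s = 9 (s = -5*(-1) + 4 = 5 + 4 = 9)
A = -8 (A = 2*(-4) = -8)
G(a, Z) = -9 + Z + a (G(a, Z) = ((a + Z) + 0) - 1*9 = ((Z + a) + 0) - 9 = (Z + a) - 9 = -9 + Z + a)
h(N) = -17 (h(N) = -8 + (-9 + 2 - 2) = -8 - 9 = -17)
r*h(-3) = -2686*(-17) = 45662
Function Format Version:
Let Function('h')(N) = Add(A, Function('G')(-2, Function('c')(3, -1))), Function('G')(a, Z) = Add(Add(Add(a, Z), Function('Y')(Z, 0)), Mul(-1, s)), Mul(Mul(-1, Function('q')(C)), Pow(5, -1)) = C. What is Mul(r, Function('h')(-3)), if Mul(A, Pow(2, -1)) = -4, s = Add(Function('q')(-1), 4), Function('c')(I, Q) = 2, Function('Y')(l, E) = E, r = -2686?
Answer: 45662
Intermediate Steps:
Function('q')(C) = Mul(-5, C)
s = 9 (s = Add(Mul(-5, -1), 4) = Add(5, 4) = 9)
A = -8 (A = Mul(2, -4) = -8)
Function('G')(a, Z) = Add(-9, Z, a) (Function('G')(a, Z) = Add(Add(Add(a, Z), 0), Mul(-1, 9)) = Add(Add(Add(Z, a), 0), -9) = Add(Add(Z, a), -9) = Add(-9, Z, a))
Function('h')(N) = -17 (Function('h')(N) = Add(-8, Add(-9, 2, -2)) = Add(-8, -9) = -17)
Mul(r, Function('h')(-3)) = Mul(-2686, -17) = 45662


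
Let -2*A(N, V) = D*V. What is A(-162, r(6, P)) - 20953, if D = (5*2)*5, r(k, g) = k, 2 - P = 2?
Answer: -21103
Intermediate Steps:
P = 0 (P = 2 - 1*2 = 2 - 2 = 0)
D = 50 (D = 10*5 = 50)
A(N, V) = -25*V
A(-162, r(6, P)) - 20953 = -25*6 - 20953 = -150 - 20953 = -21103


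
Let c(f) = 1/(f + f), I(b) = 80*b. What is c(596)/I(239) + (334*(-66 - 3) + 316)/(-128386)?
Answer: 259020233793/1463025230720 ≈ 0.17704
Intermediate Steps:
c(f) = 1/(2*f)
c(596)/I(239) + (334*(-66 - 3) + 316)/(-128386) = ((1/2)/596)/((80*239)) + (334*(-66 - 3) + 316)/(-128386) = ((1/2)*(1/596))/19120 + (334*(-69) + 316)*(-1/128386) = (1/1192)*(1/19120) + (-23046 + 316)*(-1/128386) = 1/22791040 - 22730*(-1/128386) = 1/22791040 + 11365/64193 = 259020233793/1463025230720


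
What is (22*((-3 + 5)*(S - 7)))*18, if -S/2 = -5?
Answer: 2376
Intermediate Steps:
S = 10 (S = -2*(-5) = 10)
(22*((-3 + 5)*(S - 7)))*18 = (22*((-3 + 5)*(10 - 7)))*18 = (22*(2*3))*18 = (22*6)*18 = 132*18 = 2376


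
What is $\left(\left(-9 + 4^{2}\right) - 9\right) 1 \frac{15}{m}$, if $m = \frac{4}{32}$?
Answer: $-240$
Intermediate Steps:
$m = \frac{1}{8}$ ($m = 4 \cdot \frac{1}{32} = \frac{1}{8} \approx 0.125$)
$\left(\left(-9 + 4^{2}\right) - 9\right) 1 \frac{15}{m} = \left(\left(-9 + 4^{2}\right) - 9\right) 1 \cdot 15 \frac{1}{\frac{1}{8}} = \left(\left(-9 + 16\right) - 9\right) 1 \cdot 15 \cdot 8 = \left(7 - 9\right) 1 \cdot 120 = \left(-2\right) 1 \cdot 120 = \left(-2\right) 120 = -240$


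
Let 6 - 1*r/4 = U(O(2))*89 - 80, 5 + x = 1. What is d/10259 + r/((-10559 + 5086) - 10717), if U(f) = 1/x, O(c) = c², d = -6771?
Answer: -114064637/166093210 ≈ -0.68675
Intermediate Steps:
x = -4 (x = -5 + 1 = -4)
U(f) = -¼ (U(f) = 1/(-4) = -¼)
r = 433 (r = 24 - 4*(-¼*89 - 80) = 24 - 4*(-89/4 - 80) = 24 - 4*(-409/4) = 24 + 409 = 433)
d/10259 + r/((-10559 + 5086) - 10717) = -6771/10259 + 433/((-10559 + 5086) - 10717) = -6771*1/10259 + 433/(-5473 - 10717) = -6771/10259 + 433/(-16190) = -6771/10259 + 433*(-1/16190) = -6771/10259 - 433/16190 = -114064637/166093210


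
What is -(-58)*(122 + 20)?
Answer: 8236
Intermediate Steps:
-(-58)*(122 + 20) = -(-58)*142 = -58*(-142) = 8236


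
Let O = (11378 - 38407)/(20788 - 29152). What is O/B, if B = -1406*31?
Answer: -27029/364553304 ≈ -7.4143e-5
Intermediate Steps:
O = 27029/8364 (O = -27029/(-8364) = -27029*(-1/8364) = 27029/8364 ≈ 3.2316)
B = -43586
O/B = (27029/8364)/(-43586) = (27029/8364)*(-1/43586) = -27029/364553304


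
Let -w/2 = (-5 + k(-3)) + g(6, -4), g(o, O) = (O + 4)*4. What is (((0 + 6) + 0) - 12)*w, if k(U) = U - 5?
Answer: -156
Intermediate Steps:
g(o, O) = 16 + 4*O (g(o, O) = (4 + O)*4 = 16 + 4*O)
k(U) = -5 + U
w = 26 (w = -2*((-5 + (-5 - 3)) + (16 + 4*(-4))) = -2*((-5 - 8) + (16 - 16)) = -2*(-13 + 0) = -2*(-13) = 26)
(((0 + 6) + 0) - 12)*w = (((0 + 6) + 0) - 12)*26 = ((6 + 0) - 12)*26 = (6 - 12)*26 = -6*26 = -156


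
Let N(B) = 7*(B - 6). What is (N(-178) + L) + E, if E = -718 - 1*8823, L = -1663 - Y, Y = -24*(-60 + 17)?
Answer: -13524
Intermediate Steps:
Y = 1032 (Y = -24*(-43) = 1032)
L = -2695 (L = -1663 - 1*1032 = -1663 - 1032 = -2695)
N(B) = -42 + 7*B (N(B) = 7*(-6 + B) = -42 + 7*B)
E = -9541 (E = -718 - 8823 = -9541)
(N(-178) + L) + E = ((-42 + 7*(-178)) - 2695) - 9541 = ((-42 - 1246) - 2695) - 9541 = (-1288 - 2695) - 9541 = -3983 - 9541 = -13524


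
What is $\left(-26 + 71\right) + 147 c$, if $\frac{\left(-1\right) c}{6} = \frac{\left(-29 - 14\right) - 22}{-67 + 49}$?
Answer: $-3140$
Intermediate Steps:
$c = - \frac{65}{3}$ ($c = - 6 \frac{\left(-29 - 14\right) - 22}{-67 + 49} = - 6 \frac{-43 - 22}{-18} = - 6 \left(\left(-65\right) \left(- \frac{1}{18}\right)\right) = \left(-6\right) \frac{65}{18} = - \frac{65}{3} \approx -21.667$)
$\left(-26 + 71\right) + 147 c = \left(-26 + 71\right) + 147 \left(- \frac{65}{3}\right) = 45 - 3185 = -3140$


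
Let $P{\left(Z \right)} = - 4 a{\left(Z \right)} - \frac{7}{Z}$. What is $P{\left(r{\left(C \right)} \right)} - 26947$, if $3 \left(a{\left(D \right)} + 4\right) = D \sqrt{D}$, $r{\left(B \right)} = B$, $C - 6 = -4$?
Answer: $- \frac{53869}{2} - \frac{8 \sqrt{2}}{3} \approx -26938.0$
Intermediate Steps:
$C = 2$ ($C = 6 - 4 = 2$)
$a{\left(D \right)} = -4 + \frac{D^{\frac{3}{2}}}{3}$ ($a{\left(D \right)} = -4 + \frac{D \sqrt{D}}{3} = -4 + \frac{D^{\frac{3}{2}}}{3}$)
$P{\left(Z \right)} = 16 - \frac{7}{Z} - \frac{4 Z^{\frac{3}{2}}}{3}$ ($P{\left(Z \right)} = - 4 \left(-4 + \frac{Z^{\frac{3}{2}}}{3}\right) - \frac{7}{Z} = \left(16 - \frac{4 Z^{\frac{3}{2}}}{3}\right) - \frac{7}{Z} = 16 - \frac{7}{Z} - \frac{4 Z^{\frac{3}{2}}}{3}$)
$P{\left(r{\left(C \right)} \right)} - 26947 = \left(16 - \frac{7}{2} - \frac{4 \cdot 2^{\frac{3}{2}}}{3}\right) - 26947 = \left(16 - \frac{7}{2} - \frac{4 \cdot 2 \sqrt{2}}{3}\right) - 26947 = \left(16 - \frac{7}{2} - \frac{8 \sqrt{2}}{3}\right) - 26947 = \left(\frac{25}{2} - \frac{8 \sqrt{2}}{3}\right) - 26947 = - \frac{53869}{2} - \frac{8 \sqrt{2}}{3}$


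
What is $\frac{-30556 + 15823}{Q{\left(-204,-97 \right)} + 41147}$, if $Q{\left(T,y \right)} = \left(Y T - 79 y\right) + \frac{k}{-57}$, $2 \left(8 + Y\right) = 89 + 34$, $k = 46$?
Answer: $- \frac{839781}{2160026} \approx -0.38878$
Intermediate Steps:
$Y = \frac{107}{2}$ ($Y = -8 + \frac{89 + 34}{2} = -8 + \frac{1}{2} \cdot 123 = -8 + \frac{123}{2} = \frac{107}{2} \approx 53.5$)
$Q{\left(T,y \right)} = - \frac{46}{57} - 79 y + \frac{107 T}{2}$ ($Q{\left(T,y \right)} = \left(\frac{107 T}{2} - 79 y\right) + \frac{46}{-57} = \left(- 79 y + \frac{107 T}{2}\right) + 46 \left(- \frac{1}{57}\right) = \left(- 79 y + \frac{107 T}{2}\right) - \frac{46}{57} = - \frac{46}{57} - 79 y + \frac{107 T}{2}$)
$\frac{-30556 + 15823}{Q{\left(-204,-97 \right)} + 41147} = \frac{-30556 + 15823}{\left(- \frac{46}{57} - -7663 + \frac{107}{2} \left(-204\right)\right) + 41147} = - \frac{14733}{\left(- \frac{46}{57} + 7663 - 10914\right) + 41147} = - \frac{14733}{- \frac{185353}{57} + 41147} = - \frac{14733}{\frac{2160026}{57}} = \left(-14733\right) \frac{57}{2160026} = - \frac{839781}{2160026}$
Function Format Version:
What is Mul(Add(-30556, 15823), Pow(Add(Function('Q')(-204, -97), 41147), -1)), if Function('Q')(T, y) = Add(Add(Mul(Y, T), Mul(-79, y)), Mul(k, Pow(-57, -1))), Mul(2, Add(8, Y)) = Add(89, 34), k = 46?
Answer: Rational(-839781, 2160026) ≈ -0.38878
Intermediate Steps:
Y = Rational(107, 2) (Y = Add(-8, Mul(Rational(1, 2), Add(89, 34))) = Add(-8, Mul(Rational(1, 2), 123)) = Add(-8, Rational(123, 2)) = Rational(107, 2) ≈ 53.500)
Function('Q')(T, y) = Add(Rational(-46, 57), Mul(-79, y), Mul(Rational(107, 2), T)) (Function('Q')(T, y) = Add(Add(Mul(Rational(107, 2), T), Mul(-79, y)), Mul(46, Pow(-57, -1))) = Add(Add(Mul(-79, y), Mul(Rational(107, 2), T)), Mul(46, Rational(-1, 57))) = Add(Add(Mul(-79, y), Mul(Rational(107, 2), T)), Rational(-46, 57)) = Add(Rational(-46, 57), Mul(-79, y), Mul(Rational(107, 2), T)))
Mul(Add(-30556, 15823), Pow(Add(Function('Q')(-204, -97), 41147), -1)) = Mul(Add(-30556, 15823), Pow(Add(Add(Rational(-46, 57), Mul(-79, -97), Mul(Rational(107, 2), -204)), 41147), -1)) = Mul(-14733, Pow(Add(Add(Rational(-46, 57), 7663, -10914), 41147), -1)) = Mul(-14733, Pow(Add(Rational(-185353, 57), 41147), -1)) = Mul(-14733, Pow(Rational(2160026, 57), -1)) = Mul(-14733, Rational(57, 2160026)) = Rational(-839781, 2160026)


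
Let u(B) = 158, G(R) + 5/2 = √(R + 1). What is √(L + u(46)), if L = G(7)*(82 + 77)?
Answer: √(-958 + 1272*√2)/2 ≈ 14.499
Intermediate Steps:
G(R) = -5/2 + √(1 + R) (G(R) = -5/2 + √(R + 1) = -5/2 + √(1 + R))
L = -795/2 + 318*√2 (L = (-5/2 + √(1 + 7))*(82 + 77) = (-5/2 + √8)*159 = (-5/2 + 2*√2)*159 = -795/2 + 318*√2 ≈ 52.220)
√(L + u(46)) = √((-795/2 + 318*√2) + 158) = √(-479/2 + 318*√2)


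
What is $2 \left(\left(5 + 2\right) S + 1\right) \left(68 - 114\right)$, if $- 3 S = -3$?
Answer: $-736$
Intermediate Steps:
$S = 1$ ($S = \left(- \frac{1}{3}\right) \left(-3\right) = 1$)
$2 \left(\left(5 + 2\right) S + 1\right) \left(68 - 114\right) = 2 \left(\left(5 + 2\right) 1 + 1\right) \left(68 - 114\right) = 2 \left(7 \cdot 1 + 1\right) \left(-46\right) = 2 \left(7 + 1\right) \left(-46\right) = 2 \cdot 8 \left(-46\right) = 16 \left(-46\right) = -736$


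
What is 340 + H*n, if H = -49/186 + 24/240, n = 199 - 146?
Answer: 154072/465 ≈ 331.34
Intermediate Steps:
n = 53
H = -76/465 (H = -49*1/186 + 24*(1/240) = -49/186 + ⅒ = -76/465 ≈ -0.16344)
340 + H*n = 340 - 76/465*53 = 340 - 4028/465 = 154072/465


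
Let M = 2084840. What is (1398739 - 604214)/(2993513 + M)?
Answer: 794525/5078353 ≈ 0.15645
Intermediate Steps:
(1398739 - 604214)/(2993513 + M) = (1398739 - 604214)/(2993513 + 2084840) = 794525/5078353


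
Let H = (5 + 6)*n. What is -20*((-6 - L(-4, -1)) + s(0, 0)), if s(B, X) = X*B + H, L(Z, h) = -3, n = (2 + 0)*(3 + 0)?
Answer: -1260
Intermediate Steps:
n = 6 (n = 2*3 = 6)
H = 66 (H = (5 + 6)*6 = 11*6 = 66)
s(B, X) = 66 + B*X (s(B, X) = X*B + 66 = B*X + 66 = 66 + B*X)
-20*((-6 - L(-4, -1)) + s(0, 0)) = -20*((-6 - 1*(-3)) + (66 + 0*0)) = -20*((-6 + 3) + (66 + 0)) = -20*(-3 + 66) = -20*63 = -1260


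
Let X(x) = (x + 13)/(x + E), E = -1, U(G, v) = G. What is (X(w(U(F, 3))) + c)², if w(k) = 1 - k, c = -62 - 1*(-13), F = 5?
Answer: 64516/25 ≈ 2580.6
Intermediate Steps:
c = -49 (c = -62 + 13 = -49)
X(x) = (13 + x)/(-1 + x) (X(x) = (x + 13)/(x - 1) = (13 + x)/(-1 + x))
(X(w(U(F, 3))) + c)² = ((13 + (1 - 1*5))/(-1 + (1 - 1*5)) - 49)² = ((13 + (1 - 5))/(-1 + (1 - 5)) - 49)² = ((13 - 4)/(-1 - 4) - 49)² = (9/(-5) - 49)² = (-⅕*9 - 49)² = (-9/5 - 49)² = (-254/5)² = 64516/25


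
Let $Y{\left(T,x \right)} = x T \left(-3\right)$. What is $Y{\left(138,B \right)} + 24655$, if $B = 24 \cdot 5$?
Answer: $-25025$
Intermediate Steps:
$B = 120$
$Y{\left(T,x \right)} = - 3 T x$ ($Y{\left(T,x \right)} = T x \left(-3\right) = - 3 T x$)
$Y{\left(138,B \right)} + 24655 = \left(-3\right) 138 \cdot 120 + 24655 = -49680 + 24655 = -25025$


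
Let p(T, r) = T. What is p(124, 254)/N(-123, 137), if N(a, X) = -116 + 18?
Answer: -62/49 ≈ -1.2653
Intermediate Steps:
N(a, X) = -98
p(124, 254)/N(-123, 137) = 124/(-98) = 124*(-1/98) = -62/49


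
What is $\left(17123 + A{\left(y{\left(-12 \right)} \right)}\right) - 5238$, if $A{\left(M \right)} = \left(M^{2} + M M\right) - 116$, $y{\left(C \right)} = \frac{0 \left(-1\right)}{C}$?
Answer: $11769$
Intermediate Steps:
$y{\left(C \right)} = 0$ ($y{\left(C \right)} = \frac{0}{C} = 0$)
$A{\left(M \right)} = -116 + 2 M^{2}$ ($A{\left(M \right)} = \left(M^{2} + M^{2}\right) - 116 = 2 M^{2} - 116 = -116 + 2 M^{2}$)
$\left(17123 + A{\left(y{\left(-12 \right)} \right)}\right) - 5238 = \left(17123 - \left(116 - 2 \cdot 0^{2}\right)\right) - 5238 = \left(17123 + \left(-116 + 2 \cdot 0\right)\right) - 5238 = \left(17123 + \left(-116 + 0\right)\right) - 5238 = \left(17123 - 116\right) - 5238 = 17007 - 5238 = 11769$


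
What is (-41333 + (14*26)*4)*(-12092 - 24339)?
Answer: 1452758987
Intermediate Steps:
(-41333 + (14*26)*4)*(-12092 - 24339) = (-41333 + 364*4)*(-36431) = (-41333 + 1456)*(-36431) = -39877*(-36431) = 1452758987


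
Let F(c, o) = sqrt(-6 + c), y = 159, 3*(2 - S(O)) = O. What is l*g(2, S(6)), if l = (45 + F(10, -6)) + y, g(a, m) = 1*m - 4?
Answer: -824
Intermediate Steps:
S(O) = 2 - O/3
g(a, m) = -4 + m (g(a, m) = m - 4 = -4 + m)
l = 206 (l = (45 + sqrt(-6 + 10)) + 159 = (45 + sqrt(4)) + 159 = (45 + 2) + 159 = 47 + 159 = 206)
l*g(2, S(6)) = 206*(-4 + (2 - 1/3*6)) = 206*(-4 + (2 - 2)) = 206*(-4 + 0) = 206*(-4) = -824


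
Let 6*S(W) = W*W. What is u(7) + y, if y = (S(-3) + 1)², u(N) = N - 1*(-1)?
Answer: 57/4 ≈ 14.250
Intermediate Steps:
S(W) = W²/6 (S(W) = (W*W)/6 = W²/6)
u(N) = 1 + N (u(N) = N + 1 = 1 + N)
y = 25/4 (y = ((⅙)*(-3)² + 1)² = ((⅙)*9 + 1)² = (3/2 + 1)² = (5/2)² = 25/4 ≈ 6.2500)
u(7) + y = (1 + 7) + 25/4 = 8 + 25/4 = 57/4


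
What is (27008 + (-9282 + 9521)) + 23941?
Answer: 51188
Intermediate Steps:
(27008 + (-9282 + 9521)) + 23941 = (27008 + 239) + 23941 = 27247 + 23941 = 51188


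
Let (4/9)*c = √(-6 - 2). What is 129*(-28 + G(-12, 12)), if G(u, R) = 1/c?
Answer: -3612 - 43*I*√2/3 ≈ -3612.0 - 20.27*I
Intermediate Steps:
c = 9*I*√2/2 (c = 9*√(-6 - 2)/4 = 9*√(-8)/4 = 9*(2*I*√2)/4 = 9*I*√2/2 ≈ 6.364*I)
G(u, R) = -I*√2/9 (G(u, R) = 1/(9*I*√2/2) = -I*√2/9)
129*(-28 + G(-12, 12)) = 129*(-28 - I*√2/9) = -3612 - 43*I*√2/3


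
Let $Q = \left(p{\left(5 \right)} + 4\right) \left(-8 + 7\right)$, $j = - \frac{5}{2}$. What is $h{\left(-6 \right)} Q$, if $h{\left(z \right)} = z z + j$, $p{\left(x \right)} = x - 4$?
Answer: $- \frac{335}{2} \approx -167.5$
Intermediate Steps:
$j = - \frac{5}{2}$ ($j = \left(-5\right) \frac{1}{2} = - \frac{5}{2} \approx -2.5$)
$p{\left(x \right)} = -4 + x$
$h{\left(z \right)} = - \frac{5}{2} + z^{2}$ ($h{\left(z \right)} = z z - \frac{5}{2} = z^{2} - \frac{5}{2} = - \frac{5}{2} + z^{2}$)
$Q = -5$ ($Q = \left(\left(-4 + 5\right) + 4\right) \left(-8 + 7\right) = \left(1 + 4\right) \left(-1\right) = 5 \left(-1\right) = -5$)
$h{\left(-6 \right)} Q = \left(- \frac{5}{2} + \left(-6\right)^{2}\right) \left(-5\right) = \left(- \frac{5}{2} + 36\right) \left(-5\right) = \frac{67}{2} \left(-5\right) = - \frac{335}{2}$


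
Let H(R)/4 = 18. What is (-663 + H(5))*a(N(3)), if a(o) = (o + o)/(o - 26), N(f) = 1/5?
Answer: 394/43 ≈ 9.1628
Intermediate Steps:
N(f) = ⅕
H(R) = 72 (H(R) = 4*18 = 72)
a(o) = 2*o/(-26 + o) (a(o) = (2*o)/(-26 + o) = 2*o/(-26 + o))
(-663 + H(5))*a(N(3)) = (-663 + 72)*(2*(⅕)/(-26 + ⅕)) = -1182/(5*(-129/5)) = -1182*(-5)/(5*129) = -591*(-2/129) = 394/43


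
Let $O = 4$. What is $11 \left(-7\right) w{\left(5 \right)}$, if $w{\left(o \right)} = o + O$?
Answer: $-693$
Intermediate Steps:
$w{\left(o \right)} = 4 + o$ ($w{\left(o \right)} = o + 4 = 4 + o$)
$11 \left(-7\right) w{\left(5 \right)} = 11 \left(-7\right) \left(4 + 5\right) = \left(-77\right) 9 = -693$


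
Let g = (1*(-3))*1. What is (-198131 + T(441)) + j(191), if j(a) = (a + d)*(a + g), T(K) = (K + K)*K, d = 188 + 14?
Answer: 264715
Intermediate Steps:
d = 202
T(K) = 2*K² (T(K) = (2*K)*K = 2*K²)
g = -3 (g = -3*1 = -3)
j(a) = (-3 + a)*(202 + a) (j(a) = (a + 202)*(a - 3) = (202 + a)*(-3 + a) = (-3 + a)*(202 + a))
(-198131 + T(441)) + j(191) = (-198131 + 2*441²) + (-606 + 191² + 199*191) = (-198131 + 2*194481) + (-606 + 36481 + 38009) = (-198131 + 388962) + 73884 = 190831 + 73884 = 264715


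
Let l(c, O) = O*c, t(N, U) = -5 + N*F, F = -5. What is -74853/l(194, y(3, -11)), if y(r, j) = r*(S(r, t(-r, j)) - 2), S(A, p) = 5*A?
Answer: -24951/2522 ≈ -9.8933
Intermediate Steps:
t(N, U) = -5 - 5*N (t(N, U) = -5 + N*(-5) = -5 - 5*N)
y(r, j) = r*(-2 + 5*r) (y(r, j) = r*(5*r - 2) = r*(-2 + 5*r))
-74853/l(194, y(3, -11)) = -74853*1/(582*(-2 + 5*3)) = -74853*1/(582*(-2 + 15)) = -74853/((3*13)*194) = -74853/(39*194) = -74853/7566 = -74853*1/7566 = -24951/2522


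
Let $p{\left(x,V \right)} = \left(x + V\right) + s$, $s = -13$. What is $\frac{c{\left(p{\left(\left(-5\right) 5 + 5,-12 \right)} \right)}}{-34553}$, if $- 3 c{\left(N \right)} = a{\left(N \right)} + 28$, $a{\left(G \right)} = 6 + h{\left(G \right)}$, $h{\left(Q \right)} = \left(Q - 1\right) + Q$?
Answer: $- \frac{19}{34553} \approx -0.00054988$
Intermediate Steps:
$h{\left(Q \right)} = -1 + 2 Q$ ($h{\left(Q \right)} = \left(-1 + Q\right) + Q = -1 + 2 Q$)
$a{\left(G \right)} = 5 + 2 G$ ($a{\left(G \right)} = 6 + \left(-1 + 2 G\right) = 5 + 2 G$)
$p{\left(x,V \right)} = -13 + V + x$ ($p{\left(x,V \right)} = \left(x + V\right) - 13 = \left(V + x\right) - 13 = -13 + V + x$)
$c{\left(N \right)} = -11 - \frac{2 N}{3}$ ($c{\left(N \right)} = - \frac{\left(5 + 2 N\right) + 28}{3} = - \frac{33 + 2 N}{3} = -11 - \frac{2 N}{3}$)
$\frac{c{\left(p{\left(\left(-5\right) 5 + 5,-12 \right)} \right)}}{-34553} = \frac{-11 - \frac{2 \left(-13 - 12 + \left(\left(-5\right) 5 + 5\right)\right)}{3}}{-34553} = \left(-11 - \frac{2 \left(-13 - 12 + \left(-25 + 5\right)\right)}{3}\right) \left(- \frac{1}{34553}\right) = \left(-11 - \frac{2 \left(-13 - 12 - 20\right)}{3}\right) \left(- \frac{1}{34553}\right) = \left(-11 - -30\right) \left(- \frac{1}{34553}\right) = \left(-11 + 30\right) \left(- \frac{1}{34553}\right) = 19 \left(- \frac{1}{34553}\right) = - \frac{19}{34553}$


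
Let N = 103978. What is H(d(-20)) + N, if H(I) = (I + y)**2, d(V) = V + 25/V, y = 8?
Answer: 1666457/16 ≈ 1.0415e+5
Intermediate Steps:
H(I) = (8 + I)**2 (H(I) = (I + 8)**2 = (8 + I)**2)
H(d(-20)) + N = (8 + (-20 + 25/(-20)))**2 + 103978 = (8 + (-20 + 25*(-1/20)))**2 + 103978 = (8 + (-20 - 5/4))**2 + 103978 = (8 - 85/4)**2 + 103978 = (-53/4)**2 + 103978 = 2809/16 + 103978 = 1666457/16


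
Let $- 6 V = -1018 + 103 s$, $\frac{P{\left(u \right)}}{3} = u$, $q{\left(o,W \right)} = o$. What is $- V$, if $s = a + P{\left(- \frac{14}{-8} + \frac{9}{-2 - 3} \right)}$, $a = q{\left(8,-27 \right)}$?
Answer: $- \frac{4189}{120} \approx -34.908$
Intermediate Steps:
$P{\left(u \right)} = 3 u$
$a = 8$
$s = \frac{157}{20}$ ($s = 8 + 3 \left(- \frac{14}{-8} + \frac{9}{-2 - 3}\right) = 8 + 3 \left(\left(-14\right) \left(- \frac{1}{8}\right) + \frac{9}{-5}\right) = 8 + 3 \left(\frac{7}{4} + 9 \left(- \frac{1}{5}\right)\right) = 8 + 3 \left(\frac{7}{4} - \frac{9}{5}\right) = 8 + 3 \left(- \frac{1}{20}\right) = 8 - \frac{3}{20} = \frac{157}{20} \approx 7.85$)
$V = \frac{4189}{120}$ ($V = - \frac{-1018 + 103 \cdot \frac{157}{20}}{6} = - \frac{-1018 + \frac{16171}{20}}{6} = \left(- \frac{1}{6}\right) \left(- \frac{4189}{20}\right) = \frac{4189}{120} \approx 34.908$)
$- V = \left(-1\right) \frac{4189}{120} = - \frac{4189}{120}$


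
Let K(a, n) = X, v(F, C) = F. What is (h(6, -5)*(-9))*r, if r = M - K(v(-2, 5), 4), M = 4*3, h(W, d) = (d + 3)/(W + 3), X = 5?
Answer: 14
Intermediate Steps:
h(W, d) = (3 + d)/(3 + W)
K(a, n) = 5
M = 12
r = 7 (r = 12 - 1*5 = 12 - 5 = 7)
(h(6, -5)*(-9))*r = (((3 - 5)/(3 + 6))*(-9))*7 = ((-2/9)*(-9))*7 = (((⅑)*(-2))*(-9))*7 = -2/9*(-9)*7 = 2*7 = 14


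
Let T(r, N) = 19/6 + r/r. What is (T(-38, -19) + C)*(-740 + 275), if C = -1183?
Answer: 1096315/2 ≈ 5.4816e+5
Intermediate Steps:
T(r, N) = 25/6 (T(r, N) = 19*(⅙) + 1 = 19/6 + 1 = 25/6)
(T(-38, -19) + C)*(-740 + 275) = (25/6 - 1183)*(-740 + 275) = -7073/6*(-465) = 1096315/2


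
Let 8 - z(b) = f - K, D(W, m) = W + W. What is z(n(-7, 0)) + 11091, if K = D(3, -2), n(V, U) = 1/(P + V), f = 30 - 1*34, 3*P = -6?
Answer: 11109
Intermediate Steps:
P = -2 (P = (1/3)*(-6) = -2)
D(W, m) = 2*W
f = -4 (f = 30 - 34 = -4)
n(V, U) = 1/(-2 + V)
K = 6 (K = 2*3 = 6)
z(b) = 18 (z(b) = 8 - (-4 - 1*6) = 8 - (-4 - 6) = 8 - 1*(-10) = 8 + 10 = 18)
z(n(-7, 0)) + 11091 = 18 + 11091 = 11109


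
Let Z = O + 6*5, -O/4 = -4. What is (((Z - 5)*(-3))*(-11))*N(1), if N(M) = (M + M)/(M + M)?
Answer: 1353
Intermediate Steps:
O = 16 (O = -4*(-4) = 16)
Z = 46 (Z = 16 + 6*5 = 16 + 30 = 46)
N(M) = 1 (N(M) = (2*M)/((2*M)) = (2*M)*(1/(2*M)) = 1)
(((Z - 5)*(-3))*(-11))*N(1) = (((46 - 5)*(-3))*(-11))*1 = ((41*(-3))*(-11))*1 = -123*(-11)*1 = 1353*1 = 1353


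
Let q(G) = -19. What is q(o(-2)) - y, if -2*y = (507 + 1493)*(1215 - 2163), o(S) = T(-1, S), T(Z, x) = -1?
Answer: -948019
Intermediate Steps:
o(S) = -1
y = 948000 (y = -(507 + 1493)*(1215 - 2163)/2 = -1000*(-948) = -½*(-1896000) = 948000)
q(o(-2)) - y = -19 - 1*948000 = -19 - 948000 = -948019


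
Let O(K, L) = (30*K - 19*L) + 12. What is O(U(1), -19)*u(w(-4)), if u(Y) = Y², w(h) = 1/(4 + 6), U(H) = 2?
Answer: 433/100 ≈ 4.3300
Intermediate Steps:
w(h) = ⅒ (w(h) = 1/10 = ⅒)
O(K, L) = 12 - 19*L + 30*K (O(K, L) = (-19*L + 30*K) + 12 = 12 - 19*L + 30*K)
O(U(1), -19)*u(w(-4)) = (12 - 19*(-19) + 30*2)*(⅒)² = (12 + 361 + 60)*(1/100) = 433*(1/100) = 433/100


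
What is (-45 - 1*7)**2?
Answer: 2704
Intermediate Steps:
(-45 - 1*7)**2 = (-45 - 7)**2 = (-52)**2 = 2704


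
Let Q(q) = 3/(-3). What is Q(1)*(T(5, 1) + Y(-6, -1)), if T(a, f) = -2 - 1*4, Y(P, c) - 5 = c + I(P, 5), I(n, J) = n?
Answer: 8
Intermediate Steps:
Q(q) = -1 (Q(q) = 3*(-⅓) = -1)
Y(P, c) = 5 + P + c (Y(P, c) = 5 + (c + P) = 5 + (P + c) = 5 + P + c)
T(a, f) = -6 (T(a, f) = -2 - 4 = -6)
Q(1)*(T(5, 1) + Y(-6, -1)) = -(-6 + (5 - 6 - 1)) = -(-6 - 2) = -1*(-8) = 8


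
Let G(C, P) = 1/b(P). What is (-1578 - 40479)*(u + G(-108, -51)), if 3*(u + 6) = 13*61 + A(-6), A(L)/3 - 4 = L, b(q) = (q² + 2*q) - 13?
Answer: -26800641003/2486 ≈ -1.0781e+7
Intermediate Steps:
b(q) = -13 + q² + 2*q
A(L) = 12 + 3*L
G(C, P) = 1/(-13 + P² + 2*P)
u = 769/3 (u = -6 + (13*61 + (12 + 3*(-6)))/3 = -6 + (793 + (12 - 18))/3 = -6 + (793 - 6)/3 = -6 + (⅓)*787 = -6 + 787/3 = 769/3 ≈ 256.33)
(-1578 - 40479)*(u + G(-108, -51)) = (-1578 - 40479)*(769/3 + 1/(-13 + (-51)² + 2*(-51))) = -42057*(769/3 + 1/(-13 + 2601 - 102)) = -42057*(769/3 + 1/2486) = -42057*1911737/7458 = -26800641003/2486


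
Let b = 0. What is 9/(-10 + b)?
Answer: -9/10 ≈ -0.90000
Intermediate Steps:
9/(-10 + b) = 9/(-10 + 0) = 9/(-10) = -⅒*9 = -9/10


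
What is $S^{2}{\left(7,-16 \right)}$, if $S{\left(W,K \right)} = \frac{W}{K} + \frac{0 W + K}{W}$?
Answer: $\frac{93025}{12544} \approx 7.4159$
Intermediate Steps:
$S{\left(W,K \right)} = \frac{K}{W} + \frac{W}{K}$ ($S{\left(W,K \right)} = \frac{W}{K} + \frac{0 + K}{W} = \frac{W}{K} + \frac{K}{W} = \frac{K}{W} + \frac{W}{K}$)
$S^{2}{\left(7,-16 \right)} = \left(- \frac{16}{7} + \frac{7}{-16}\right)^{2} = \left(\left(-16\right) \frac{1}{7} + 7 \left(- \frac{1}{16}\right)\right)^{2} = \left(- \frac{16}{7} - \frac{7}{16}\right)^{2} = \left(- \frac{305}{112}\right)^{2} = \frac{93025}{12544}$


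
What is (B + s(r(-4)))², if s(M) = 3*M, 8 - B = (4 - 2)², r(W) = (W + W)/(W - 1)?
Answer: 1936/25 ≈ 77.440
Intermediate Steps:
r(W) = 2*W/(-1 + W) (r(W) = (2*W)/(-1 + W) = 2*W/(-1 + W))
B = 4 (B = 8 - (4 - 2)² = 8 - 1*2² = 8 - 1*4 = 8 - 4 = 4)
(B + s(r(-4)))² = (4 + 3*(2*(-4)/(-1 - 4)))² = (4 + 3*(2*(-4)/(-5)))² = (4 + 3*(2*(-4)*(-⅕)))² = (4 + 3*(8/5))² = (4 + 24/5)² = (44/5)² = 1936/25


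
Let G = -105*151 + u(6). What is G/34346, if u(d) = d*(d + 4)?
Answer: -1215/2642 ≈ -0.45988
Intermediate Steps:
u(d) = d*(4 + d)
G = -15795 (G = -105*151 + 6*(4 + 6) = -15855 + 6*10 = -15855 + 60 = -15795)
G/34346 = -15795/34346 = -15795*1/34346 = -1215/2642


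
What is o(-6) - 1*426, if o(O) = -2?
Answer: -428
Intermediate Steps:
o(-6) - 1*426 = -2 - 1*426 = -2 - 426 = -428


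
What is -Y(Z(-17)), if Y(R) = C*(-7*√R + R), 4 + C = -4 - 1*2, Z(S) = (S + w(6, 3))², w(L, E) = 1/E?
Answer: 14500/9 ≈ 1611.1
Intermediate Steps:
Z(S) = (⅓ + S)² (Z(S) = (S + 1/3)² = (S + ⅓)² = (⅓ + S)²)
C = -10 (C = -4 + (-4 - 1*2) = -4 + (-4 - 2) = -4 - 6 = -10)
Y(R) = -10*R + 70*√R (Y(R) = -10*(-7*√R + R) = -10*(R - 7*√R) = -10*R + 70*√R)
-Y(Z(-17)) = -(-10*(1 + 3*(-17))²/9 + 70*√((1 + 3*(-17))²/9)) = -(-10*(1 - 51)²/9 + 70*√((1 - 51)²/9)) = -(-10*(-50)²/9 + 70*√((⅑)*(-50)²)) = -(-10*2500/9 + 70*√((⅑)*2500)) = -(-10*2500/9 + 70*√(2500/9)) = -(-25000/9 + 70*(50/3)) = -(-25000/9 + 3500/3) = -1*(-14500/9) = 14500/9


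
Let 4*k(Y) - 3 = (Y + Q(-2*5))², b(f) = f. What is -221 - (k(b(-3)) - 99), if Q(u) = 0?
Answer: -125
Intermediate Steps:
k(Y) = ¾ + Y²/4 (k(Y) = ¾ + (Y + 0)²/4 = ¾ + Y²/4)
-221 - (k(b(-3)) - 99) = -221 - ((¾ + (¼)*(-3)²) - 99) = -221 - ((¾ + (¼)*9) - 99) = -221 - ((¾ + 9/4) - 99) = -221 - (3 - 99) = -221 - 1*(-96) = -221 + 96 = -125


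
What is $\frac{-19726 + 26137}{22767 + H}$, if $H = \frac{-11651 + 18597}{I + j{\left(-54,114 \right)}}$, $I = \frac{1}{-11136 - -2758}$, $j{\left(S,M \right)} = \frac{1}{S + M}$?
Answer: $\frac{8887783}{613498531} \approx 0.014487$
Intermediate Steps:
$j{\left(S,M \right)} = \frac{1}{M + S}$
$I = - \frac{1}{8378}$ ($I = \frac{1}{-11136 + 2758} = \frac{1}{-8378} = - \frac{1}{8378} \approx -0.00011936$)
$H = \frac{1745807640}{4159}$ ($H = \frac{-11651 + 18597}{- \frac{1}{8378} + \frac{1}{114 - 54}} = \frac{6946}{- \frac{1}{8378} + \frac{1}{60}} = \frac{6946}{\frac{4159}{251340}} = 6946 \cdot \frac{251340}{4159} = \frac{1745807640}{4159} \approx 4.1977 \cdot 10^{5}$)
$\frac{-19726 + 26137}{22767 + H} = \frac{-19726 + 26137}{22767 + \frac{1745807640}{4159}} = \frac{6411}{\frac{1840495593}{4159}} = 6411 \cdot \frac{4159}{1840495593} = \frac{8887783}{613498531}$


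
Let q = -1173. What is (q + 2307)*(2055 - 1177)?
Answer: 995652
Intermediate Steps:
(q + 2307)*(2055 - 1177) = (-1173 + 2307)*(2055 - 1177) = 1134*878 = 995652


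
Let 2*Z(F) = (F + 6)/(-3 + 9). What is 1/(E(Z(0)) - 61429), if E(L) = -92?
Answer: -1/61521 ≈ -1.6255e-5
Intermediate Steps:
Z(F) = 1/2 + F/12 (Z(F) = ((F + 6)/(-3 + 9))/2 = ((6 + F)/6)/2 = ((6 + F)*(1/6))/2 = (1 + F/6)/2 = 1/2 + F/12)
1/(E(Z(0)) - 61429) = 1/(-92 - 61429) = 1/(-61521) = -1/61521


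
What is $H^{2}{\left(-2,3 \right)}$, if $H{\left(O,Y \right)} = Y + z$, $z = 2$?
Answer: $25$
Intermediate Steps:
$H{\left(O,Y \right)} = 2 + Y$ ($H{\left(O,Y \right)} = Y + 2 = 2 + Y$)
$H^{2}{\left(-2,3 \right)} = \left(2 + 3\right)^{2} = 5^{2} = 25$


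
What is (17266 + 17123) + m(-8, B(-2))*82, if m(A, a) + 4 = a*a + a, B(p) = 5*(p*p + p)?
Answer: 43081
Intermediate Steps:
B(p) = 5*p + 5*p² (B(p) = 5*(p² + p) = 5*(p + p²) = 5*p + 5*p²)
m(A, a) = -4 + a + a² (m(A, a) = -4 + (a*a + a) = -4 + (a² + a) = -4 + (a + a²) = -4 + a + a²)
(17266 + 17123) + m(-8, B(-2))*82 = (17266 + 17123) + (-4 + 5*(-2)*(1 - 2) + (5*(-2)*(1 - 2))²)*82 = 34389 + (-4 + 5*(-2)*(-1) + (5*(-2)*(-1))²)*82 = 34389 + (-4 + 10 + 10²)*82 = 34389 + (-4 + 10 + 100)*82 = 34389 + 106*82 = 34389 + 8692 = 43081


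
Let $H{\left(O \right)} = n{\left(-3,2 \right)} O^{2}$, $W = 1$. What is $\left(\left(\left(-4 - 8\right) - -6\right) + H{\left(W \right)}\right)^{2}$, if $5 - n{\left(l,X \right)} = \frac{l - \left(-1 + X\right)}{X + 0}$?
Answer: $1$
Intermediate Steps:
$n{\left(l,X \right)} = 5 - \frac{1 + l - X}{X}$ ($n{\left(l,X \right)} = 5 - \frac{l - \left(-1 + X\right)}{X + 0} = 5 - \frac{1 + l - X}{X}$)
$H{\left(O \right)} = 7 O^{2}$ ($H{\left(O \right)} = \frac{-1 - -3 + 6 \cdot 2}{2} O^{2} = \frac{-1 + 3 + 12}{2} O^{2} = \frac{1}{2} \cdot 14 O^{2} = 7 O^{2}$)
$\left(\left(\left(-4 - 8\right) - -6\right) + H{\left(W \right)}\right)^{2} = \left(\left(\left(-4 - 8\right) - -6\right) + 7 \cdot 1^{2}\right)^{2} = \left(\left(-12 + 6\right) + 7 \cdot 1\right)^{2} = \left(-6 + 7\right)^{2} = 1^{2} = 1$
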